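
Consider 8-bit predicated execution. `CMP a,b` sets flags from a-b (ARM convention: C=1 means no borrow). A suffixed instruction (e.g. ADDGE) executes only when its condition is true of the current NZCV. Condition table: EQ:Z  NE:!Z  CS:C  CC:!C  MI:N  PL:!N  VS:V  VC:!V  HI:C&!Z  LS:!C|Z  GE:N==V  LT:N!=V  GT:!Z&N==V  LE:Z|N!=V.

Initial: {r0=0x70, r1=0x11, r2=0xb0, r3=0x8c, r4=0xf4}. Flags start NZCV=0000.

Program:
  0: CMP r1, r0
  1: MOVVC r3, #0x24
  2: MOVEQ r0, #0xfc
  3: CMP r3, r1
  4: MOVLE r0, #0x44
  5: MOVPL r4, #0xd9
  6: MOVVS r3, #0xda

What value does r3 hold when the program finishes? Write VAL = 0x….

[0] flags=1000 → (cmp)
[1] flags=1000 VC?T → r3=0x24
[2] flags=1000 EQ?F → skip
[3] flags=0010 → (cmp)
[4] flags=0010 LE?F → skip
[5] flags=0010 PL?T → r4=0xd9
[6] flags=0010 VS?F → skip

VAL = 0x24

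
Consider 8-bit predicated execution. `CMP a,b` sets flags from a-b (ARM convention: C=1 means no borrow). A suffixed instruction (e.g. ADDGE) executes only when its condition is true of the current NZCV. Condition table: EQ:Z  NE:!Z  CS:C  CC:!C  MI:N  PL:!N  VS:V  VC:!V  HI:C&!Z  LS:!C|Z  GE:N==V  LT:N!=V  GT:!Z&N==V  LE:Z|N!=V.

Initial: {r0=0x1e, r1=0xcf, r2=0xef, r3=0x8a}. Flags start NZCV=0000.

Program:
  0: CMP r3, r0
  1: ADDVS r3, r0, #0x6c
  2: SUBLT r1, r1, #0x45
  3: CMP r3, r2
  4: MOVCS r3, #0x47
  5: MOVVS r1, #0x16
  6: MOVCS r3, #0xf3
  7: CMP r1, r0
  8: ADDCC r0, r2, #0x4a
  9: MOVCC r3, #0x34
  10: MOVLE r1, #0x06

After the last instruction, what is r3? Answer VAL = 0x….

VAL = 0x8a

0: ✓ CMP  NZCV=0011
1: ✓ ADDVS  r3←0x8a
2: ✓ SUBLT  r1←0x8a
3: ✓ CMP  NZCV=1000
4: · MOVCS
5: · MOVVS
6: · MOVCS
7: ✓ CMP  NZCV=0011
8: · ADDCC
9: · MOVCC
10: ✓ MOVLE  r1←0x06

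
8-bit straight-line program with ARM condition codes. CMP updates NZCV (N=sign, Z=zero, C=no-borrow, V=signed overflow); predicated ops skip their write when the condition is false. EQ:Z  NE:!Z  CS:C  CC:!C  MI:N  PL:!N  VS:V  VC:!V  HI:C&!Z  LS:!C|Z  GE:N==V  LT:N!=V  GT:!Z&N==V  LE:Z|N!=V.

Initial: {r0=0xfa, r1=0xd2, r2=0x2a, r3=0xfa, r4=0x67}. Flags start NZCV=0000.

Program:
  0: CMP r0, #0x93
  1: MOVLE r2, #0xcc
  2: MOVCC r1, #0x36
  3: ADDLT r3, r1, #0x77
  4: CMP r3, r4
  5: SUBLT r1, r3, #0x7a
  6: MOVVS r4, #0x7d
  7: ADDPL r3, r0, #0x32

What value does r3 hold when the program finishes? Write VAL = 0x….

VAL = 0xfa

[0] flags=0010 → (cmp)
[1] flags=0010 LE?F → skip
[2] flags=0010 CC?F → skip
[3] flags=0010 LT?F → skip
[4] flags=1010 → (cmp)
[5] flags=1010 LT?T → r1=0x80
[6] flags=1010 VS?F → skip
[7] flags=1010 PL?F → skip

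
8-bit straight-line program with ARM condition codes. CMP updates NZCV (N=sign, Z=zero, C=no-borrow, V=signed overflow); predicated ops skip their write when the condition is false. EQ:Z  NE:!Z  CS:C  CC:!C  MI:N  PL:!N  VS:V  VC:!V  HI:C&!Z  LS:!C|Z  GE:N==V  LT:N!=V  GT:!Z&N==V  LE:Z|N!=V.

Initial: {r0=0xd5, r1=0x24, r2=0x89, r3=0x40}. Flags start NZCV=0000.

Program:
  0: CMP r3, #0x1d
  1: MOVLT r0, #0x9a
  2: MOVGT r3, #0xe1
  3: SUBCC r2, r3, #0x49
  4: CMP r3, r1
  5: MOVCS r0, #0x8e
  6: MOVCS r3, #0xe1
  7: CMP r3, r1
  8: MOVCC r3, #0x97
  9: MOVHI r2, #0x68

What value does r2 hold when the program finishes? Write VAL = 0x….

VAL = 0x68

[0] flags=0010 → (cmp)
[1] flags=0010 LT?F → skip
[2] flags=0010 GT?T → r3=0xe1
[3] flags=0010 CC?F → skip
[4] flags=1010 → (cmp)
[5] flags=1010 CS?T → r0=0x8e
[6] flags=1010 CS?T → r3=0xe1
[7] flags=1010 → (cmp)
[8] flags=1010 CC?F → skip
[9] flags=1010 HI?T → r2=0x68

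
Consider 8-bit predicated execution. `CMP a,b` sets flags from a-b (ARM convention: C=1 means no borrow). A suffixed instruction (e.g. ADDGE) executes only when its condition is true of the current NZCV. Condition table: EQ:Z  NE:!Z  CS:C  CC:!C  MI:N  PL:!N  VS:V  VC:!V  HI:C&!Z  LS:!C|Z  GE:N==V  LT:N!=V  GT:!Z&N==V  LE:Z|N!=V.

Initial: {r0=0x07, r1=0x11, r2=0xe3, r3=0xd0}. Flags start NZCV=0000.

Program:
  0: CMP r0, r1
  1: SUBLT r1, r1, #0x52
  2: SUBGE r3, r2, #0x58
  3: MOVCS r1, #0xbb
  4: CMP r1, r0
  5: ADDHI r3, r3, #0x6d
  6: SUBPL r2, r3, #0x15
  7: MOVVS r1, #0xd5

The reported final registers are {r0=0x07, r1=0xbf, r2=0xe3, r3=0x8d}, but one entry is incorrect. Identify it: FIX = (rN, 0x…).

FIX = (r3, 0x3d)

0: ✓ CMP  NZCV=1000
1: ✓ SUBLT  r1←0xbf
2: · SUBGE
3: · MOVCS
4: ✓ CMP  NZCV=1010
5: ✓ ADDHI  r3←0x3d
6: · SUBPL
7: · MOVVS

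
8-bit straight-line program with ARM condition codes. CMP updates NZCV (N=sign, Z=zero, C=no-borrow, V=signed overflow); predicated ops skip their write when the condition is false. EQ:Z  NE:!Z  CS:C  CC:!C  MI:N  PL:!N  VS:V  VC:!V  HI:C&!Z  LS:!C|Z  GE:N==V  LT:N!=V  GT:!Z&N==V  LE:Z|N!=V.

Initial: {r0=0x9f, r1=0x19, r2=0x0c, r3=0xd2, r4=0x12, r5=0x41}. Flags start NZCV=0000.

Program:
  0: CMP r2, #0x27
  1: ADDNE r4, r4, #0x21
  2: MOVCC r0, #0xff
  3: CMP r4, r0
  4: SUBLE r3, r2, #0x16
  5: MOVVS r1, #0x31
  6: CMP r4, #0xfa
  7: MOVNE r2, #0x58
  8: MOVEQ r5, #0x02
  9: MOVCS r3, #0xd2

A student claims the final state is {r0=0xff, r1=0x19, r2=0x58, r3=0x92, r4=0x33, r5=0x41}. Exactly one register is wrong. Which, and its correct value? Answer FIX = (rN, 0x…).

FIX = (r3, 0xd2)

0: ✓ CMP  NZCV=1000
1: ✓ ADDNE  r4←0x33
2: ✓ MOVCC  r0←0xff
3: ✓ CMP  NZCV=0000
4: · SUBLE
5: · MOVVS
6: ✓ CMP  NZCV=0000
7: ✓ MOVNE  r2←0x58
8: · MOVEQ
9: · MOVCS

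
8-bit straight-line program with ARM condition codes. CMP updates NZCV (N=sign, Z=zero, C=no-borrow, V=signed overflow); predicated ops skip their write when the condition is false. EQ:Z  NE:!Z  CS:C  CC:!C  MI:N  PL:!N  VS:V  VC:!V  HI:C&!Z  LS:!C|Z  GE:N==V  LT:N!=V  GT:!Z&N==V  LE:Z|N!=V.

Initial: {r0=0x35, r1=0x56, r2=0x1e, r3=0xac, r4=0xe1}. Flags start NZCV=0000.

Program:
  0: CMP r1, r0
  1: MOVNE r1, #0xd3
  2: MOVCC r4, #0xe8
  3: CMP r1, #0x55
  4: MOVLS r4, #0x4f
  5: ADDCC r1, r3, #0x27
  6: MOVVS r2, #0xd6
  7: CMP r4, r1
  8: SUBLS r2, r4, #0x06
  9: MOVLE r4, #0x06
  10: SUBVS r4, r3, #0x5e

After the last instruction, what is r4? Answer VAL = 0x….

0: ✓ CMP  NZCV=0010
1: ✓ MOVNE  r1←0xd3
2: · MOVCC
3: ✓ CMP  NZCV=0011
4: · MOVLS
5: · ADDCC
6: ✓ MOVVS  r2←0xd6
7: ✓ CMP  NZCV=0010
8: · SUBLS
9: · MOVLE
10: · SUBVS

VAL = 0xe1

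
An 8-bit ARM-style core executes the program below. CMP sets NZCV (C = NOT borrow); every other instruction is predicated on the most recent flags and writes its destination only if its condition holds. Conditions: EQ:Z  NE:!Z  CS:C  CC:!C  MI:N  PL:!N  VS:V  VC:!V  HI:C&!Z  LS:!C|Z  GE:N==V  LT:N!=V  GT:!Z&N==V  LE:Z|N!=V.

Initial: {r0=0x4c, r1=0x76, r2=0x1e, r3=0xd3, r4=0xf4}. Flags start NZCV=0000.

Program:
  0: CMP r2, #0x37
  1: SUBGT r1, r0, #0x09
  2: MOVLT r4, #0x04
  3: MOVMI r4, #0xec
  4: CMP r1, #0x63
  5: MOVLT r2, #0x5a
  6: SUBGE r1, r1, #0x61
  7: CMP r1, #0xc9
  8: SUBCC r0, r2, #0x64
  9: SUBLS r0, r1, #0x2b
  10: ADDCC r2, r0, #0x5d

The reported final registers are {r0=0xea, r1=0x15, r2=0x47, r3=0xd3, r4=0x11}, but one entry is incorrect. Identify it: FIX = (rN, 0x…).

FIX = (r4, 0xec)

[0] flags=1000 → (cmp)
[1] flags=1000 GT?F → skip
[2] flags=1000 LT?T → r4=0x04
[3] flags=1000 MI?T → r4=0xec
[4] flags=0010 → (cmp)
[5] flags=0010 LT?F → skip
[6] flags=0010 GE?T → r1=0x15
[7] flags=0000 → (cmp)
[8] flags=0000 CC?T → r0=0xba
[9] flags=0000 LS?T → r0=0xea
[10] flags=0000 CC?T → r2=0x47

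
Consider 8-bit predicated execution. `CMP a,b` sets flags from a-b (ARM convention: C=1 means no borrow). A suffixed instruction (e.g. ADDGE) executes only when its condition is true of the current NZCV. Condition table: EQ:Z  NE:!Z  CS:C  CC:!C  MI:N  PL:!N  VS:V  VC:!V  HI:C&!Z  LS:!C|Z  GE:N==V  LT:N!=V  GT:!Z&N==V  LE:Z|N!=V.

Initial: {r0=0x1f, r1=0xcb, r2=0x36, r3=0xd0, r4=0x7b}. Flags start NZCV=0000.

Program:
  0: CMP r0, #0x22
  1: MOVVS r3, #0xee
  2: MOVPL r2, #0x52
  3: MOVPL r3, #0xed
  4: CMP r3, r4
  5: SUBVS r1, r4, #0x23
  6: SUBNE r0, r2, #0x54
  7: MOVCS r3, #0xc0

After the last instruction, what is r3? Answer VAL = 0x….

VAL = 0xc0

[0] flags=1000 → (cmp)
[1] flags=1000 VS?F → skip
[2] flags=1000 PL?F → skip
[3] flags=1000 PL?F → skip
[4] flags=0011 → (cmp)
[5] flags=0011 VS?T → r1=0x58
[6] flags=0011 NE?T → r0=0xe2
[7] flags=0011 CS?T → r3=0xc0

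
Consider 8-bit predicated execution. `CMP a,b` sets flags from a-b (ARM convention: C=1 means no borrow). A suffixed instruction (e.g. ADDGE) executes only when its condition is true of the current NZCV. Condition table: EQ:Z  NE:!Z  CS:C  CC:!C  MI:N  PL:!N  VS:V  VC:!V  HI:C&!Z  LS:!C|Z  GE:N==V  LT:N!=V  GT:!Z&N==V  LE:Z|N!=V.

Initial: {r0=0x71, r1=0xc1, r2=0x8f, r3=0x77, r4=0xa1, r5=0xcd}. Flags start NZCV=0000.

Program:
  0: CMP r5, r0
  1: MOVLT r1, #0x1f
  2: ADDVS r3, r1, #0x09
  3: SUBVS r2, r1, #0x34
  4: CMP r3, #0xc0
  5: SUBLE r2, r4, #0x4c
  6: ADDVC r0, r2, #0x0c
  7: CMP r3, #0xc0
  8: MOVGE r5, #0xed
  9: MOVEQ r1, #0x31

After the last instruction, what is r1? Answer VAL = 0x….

0: ✓ CMP  NZCV=0011
1: ✓ MOVLT  r1←0x1f
2: ✓ ADDVS  r3←0x28
3: ✓ SUBVS  r2←0xeb
4: ✓ CMP  NZCV=0000
5: · SUBLE
6: ✓ ADDVC  r0←0xf7
7: ✓ CMP  NZCV=0000
8: ✓ MOVGE  r5←0xed
9: · MOVEQ

VAL = 0x1f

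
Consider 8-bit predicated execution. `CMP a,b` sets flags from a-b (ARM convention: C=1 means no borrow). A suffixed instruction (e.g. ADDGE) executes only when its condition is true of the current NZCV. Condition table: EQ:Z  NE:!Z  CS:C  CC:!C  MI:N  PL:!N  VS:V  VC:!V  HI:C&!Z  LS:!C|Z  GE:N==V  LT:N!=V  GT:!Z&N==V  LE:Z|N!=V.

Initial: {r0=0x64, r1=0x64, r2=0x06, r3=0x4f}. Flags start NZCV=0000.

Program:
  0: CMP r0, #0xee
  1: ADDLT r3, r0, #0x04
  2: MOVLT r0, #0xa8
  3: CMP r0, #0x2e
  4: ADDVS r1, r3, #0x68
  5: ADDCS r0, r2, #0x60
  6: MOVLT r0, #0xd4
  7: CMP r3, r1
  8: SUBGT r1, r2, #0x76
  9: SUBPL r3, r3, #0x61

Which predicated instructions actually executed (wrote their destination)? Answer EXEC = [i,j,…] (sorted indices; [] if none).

EXEC = [5]

[0] flags=0000 → (cmp)
[1] flags=0000 LT?F → skip
[2] flags=0000 LT?F → skip
[3] flags=0010 → (cmp)
[4] flags=0010 VS?F → skip
[5] flags=0010 CS?T → r0=0x66
[6] flags=0010 LT?F → skip
[7] flags=1000 → (cmp)
[8] flags=1000 GT?F → skip
[9] flags=1000 PL?F → skip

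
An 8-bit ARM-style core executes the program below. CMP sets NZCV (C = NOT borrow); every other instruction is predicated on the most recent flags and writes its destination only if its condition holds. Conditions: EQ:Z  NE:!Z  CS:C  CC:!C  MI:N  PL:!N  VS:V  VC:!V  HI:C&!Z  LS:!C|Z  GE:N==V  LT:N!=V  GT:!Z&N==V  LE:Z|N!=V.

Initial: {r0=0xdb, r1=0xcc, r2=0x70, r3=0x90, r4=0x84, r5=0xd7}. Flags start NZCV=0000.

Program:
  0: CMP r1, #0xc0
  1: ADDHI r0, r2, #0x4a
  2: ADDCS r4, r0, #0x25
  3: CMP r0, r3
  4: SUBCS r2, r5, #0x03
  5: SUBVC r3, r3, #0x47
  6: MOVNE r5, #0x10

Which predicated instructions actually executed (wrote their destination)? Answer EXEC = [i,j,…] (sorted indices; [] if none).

0: ✓ CMP  NZCV=0010
1: ✓ ADDHI  r0←0xba
2: ✓ ADDCS  r4←0xdf
3: ✓ CMP  NZCV=0010
4: ✓ SUBCS  r2←0xd4
5: ✓ SUBVC  r3←0x49
6: ✓ MOVNE  r5←0x10

EXEC = [1,2,4,5,6]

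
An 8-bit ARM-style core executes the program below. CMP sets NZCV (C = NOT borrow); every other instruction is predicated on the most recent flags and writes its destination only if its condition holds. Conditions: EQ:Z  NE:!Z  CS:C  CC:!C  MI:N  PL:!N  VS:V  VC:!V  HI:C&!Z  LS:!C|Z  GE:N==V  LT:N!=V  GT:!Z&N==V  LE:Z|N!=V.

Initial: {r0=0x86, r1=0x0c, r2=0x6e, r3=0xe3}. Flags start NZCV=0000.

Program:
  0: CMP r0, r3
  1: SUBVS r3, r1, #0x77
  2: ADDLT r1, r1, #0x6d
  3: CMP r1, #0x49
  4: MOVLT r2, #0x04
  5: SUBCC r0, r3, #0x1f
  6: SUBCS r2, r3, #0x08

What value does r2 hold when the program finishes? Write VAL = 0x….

VAL = 0xdb

0: ✓ CMP  NZCV=1000
1: · SUBVS
2: ✓ ADDLT  r1←0x79
3: ✓ CMP  NZCV=0010
4: · MOVLT
5: · SUBCC
6: ✓ SUBCS  r2←0xdb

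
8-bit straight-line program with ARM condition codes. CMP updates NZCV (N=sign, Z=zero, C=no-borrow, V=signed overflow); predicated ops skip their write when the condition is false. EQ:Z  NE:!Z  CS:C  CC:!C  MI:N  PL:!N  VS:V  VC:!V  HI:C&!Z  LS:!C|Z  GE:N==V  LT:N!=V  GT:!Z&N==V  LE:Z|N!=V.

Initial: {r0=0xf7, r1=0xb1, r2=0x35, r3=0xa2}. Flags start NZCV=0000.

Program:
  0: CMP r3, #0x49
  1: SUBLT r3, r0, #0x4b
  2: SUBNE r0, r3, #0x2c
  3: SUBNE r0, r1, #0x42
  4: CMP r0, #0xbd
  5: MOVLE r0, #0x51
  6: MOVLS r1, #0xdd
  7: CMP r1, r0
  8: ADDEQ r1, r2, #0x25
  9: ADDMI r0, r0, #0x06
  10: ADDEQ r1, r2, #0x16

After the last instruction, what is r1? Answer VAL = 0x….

[0] flags=0011 → (cmp)
[1] flags=0011 LT?T → r3=0xac
[2] flags=0011 NE?T → r0=0x80
[3] flags=0011 NE?T → r0=0x6f
[4] flags=1001 → (cmp)
[5] flags=1001 LE?F → skip
[6] flags=1001 LS?T → r1=0xdd
[7] flags=0011 → (cmp)
[8] flags=0011 EQ?F → skip
[9] flags=0011 MI?F → skip
[10] flags=0011 EQ?F → skip

VAL = 0xdd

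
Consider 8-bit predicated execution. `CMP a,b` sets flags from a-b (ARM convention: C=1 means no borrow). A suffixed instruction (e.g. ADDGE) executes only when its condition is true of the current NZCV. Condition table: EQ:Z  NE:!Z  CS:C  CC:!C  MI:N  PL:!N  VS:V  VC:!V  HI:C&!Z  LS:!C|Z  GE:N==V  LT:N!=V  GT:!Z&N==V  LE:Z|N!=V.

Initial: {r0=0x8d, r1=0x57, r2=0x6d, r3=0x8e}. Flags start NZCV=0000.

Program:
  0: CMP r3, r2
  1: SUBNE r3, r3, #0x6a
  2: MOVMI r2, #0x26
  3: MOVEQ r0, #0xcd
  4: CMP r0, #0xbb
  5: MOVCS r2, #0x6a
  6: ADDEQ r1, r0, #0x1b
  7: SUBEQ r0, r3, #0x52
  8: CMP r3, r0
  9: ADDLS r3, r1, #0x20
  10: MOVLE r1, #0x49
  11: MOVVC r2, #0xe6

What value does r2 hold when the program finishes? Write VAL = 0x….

VAL = 0x6d

0: ✓ CMP  NZCV=0011
1: ✓ SUBNE  r3←0x24
2: · MOVMI
3: · MOVEQ
4: ✓ CMP  NZCV=1000
5: · MOVCS
6: · ADDEQ
7: · SUBEQ
8: ✓ CMP  NZCV=1001
9: ✓ ADDLS  r3←0x77
10: · MOVLE
11: · MOVVC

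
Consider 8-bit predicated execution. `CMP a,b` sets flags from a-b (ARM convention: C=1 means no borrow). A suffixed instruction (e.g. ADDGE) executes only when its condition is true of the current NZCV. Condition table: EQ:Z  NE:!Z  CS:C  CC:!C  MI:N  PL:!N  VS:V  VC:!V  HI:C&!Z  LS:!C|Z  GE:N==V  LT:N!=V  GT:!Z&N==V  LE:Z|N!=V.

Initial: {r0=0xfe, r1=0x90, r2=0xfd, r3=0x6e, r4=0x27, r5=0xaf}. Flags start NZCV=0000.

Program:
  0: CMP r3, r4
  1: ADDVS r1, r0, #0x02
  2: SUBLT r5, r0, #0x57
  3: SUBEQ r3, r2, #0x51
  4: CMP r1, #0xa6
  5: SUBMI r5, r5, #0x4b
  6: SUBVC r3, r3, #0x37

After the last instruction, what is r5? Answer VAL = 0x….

[0] flags=0010 → (cmp)
[1] flags=0010 VS?F → skip
[2] flags=0010 LT?F → skip
[3] flags=0010 EQ?F → skip
[4] flags=1000 → (cmp)
[5] flags=1000 MI?T → r5=0x64
[6] flags=1000 VC?T → r3=0x37

VAL = 0x64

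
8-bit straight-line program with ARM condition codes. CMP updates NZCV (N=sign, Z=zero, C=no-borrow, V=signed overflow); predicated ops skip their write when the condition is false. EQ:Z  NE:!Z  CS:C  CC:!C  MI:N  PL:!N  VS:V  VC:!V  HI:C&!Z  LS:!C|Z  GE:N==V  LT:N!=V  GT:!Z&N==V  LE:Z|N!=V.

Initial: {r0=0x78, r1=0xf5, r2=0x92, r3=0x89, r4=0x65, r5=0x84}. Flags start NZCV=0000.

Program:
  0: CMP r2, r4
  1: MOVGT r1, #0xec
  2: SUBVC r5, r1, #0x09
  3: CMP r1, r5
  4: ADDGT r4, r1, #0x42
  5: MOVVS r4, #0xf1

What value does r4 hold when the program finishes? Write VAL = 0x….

0: ✓ CMP  NZCV=0011
1: · MOVGT
2: · SUBVC
3: ✓ CMP  NZCV=0010
4: ✓ ADDGT  r4←0x37
5: · MOVVS

VAL = 0x37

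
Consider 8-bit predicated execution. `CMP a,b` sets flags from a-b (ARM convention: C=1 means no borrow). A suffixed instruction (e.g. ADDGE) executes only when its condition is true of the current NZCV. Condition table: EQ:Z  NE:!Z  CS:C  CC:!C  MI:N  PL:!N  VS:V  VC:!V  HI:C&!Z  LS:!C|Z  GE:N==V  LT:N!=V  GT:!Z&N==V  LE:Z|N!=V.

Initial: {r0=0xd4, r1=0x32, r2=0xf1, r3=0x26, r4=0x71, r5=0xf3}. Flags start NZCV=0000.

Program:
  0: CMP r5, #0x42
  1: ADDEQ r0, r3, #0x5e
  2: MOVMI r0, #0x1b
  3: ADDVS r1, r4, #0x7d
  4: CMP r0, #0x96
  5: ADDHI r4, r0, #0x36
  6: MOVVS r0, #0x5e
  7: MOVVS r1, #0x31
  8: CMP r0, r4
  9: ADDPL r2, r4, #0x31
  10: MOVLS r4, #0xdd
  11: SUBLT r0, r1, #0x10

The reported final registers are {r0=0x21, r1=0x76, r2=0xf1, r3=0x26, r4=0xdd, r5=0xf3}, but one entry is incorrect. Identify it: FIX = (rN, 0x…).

FIX = (r1, 0x31)

[0] flags=1010 → (cmp)
[1] flags=1010 EQ?F → skip
[2] flags=1010 MI?T → r0=0x1b
[3] flags=1010 VS?F → skip
[4] flags=1001 → (cmp)
[5] flags=1001 HI?F → skip
[6] flags=1001 VS?T → r0=0x5e
[7] flags=1001 VS?T → r1=0x31
[8] flags=1000 → (cmp)
[9] flags=1000 PL?F → skip
[10] flags=1000 LS?T → r4=0xdd
[11] flags=1000 LT?T → r0=0x21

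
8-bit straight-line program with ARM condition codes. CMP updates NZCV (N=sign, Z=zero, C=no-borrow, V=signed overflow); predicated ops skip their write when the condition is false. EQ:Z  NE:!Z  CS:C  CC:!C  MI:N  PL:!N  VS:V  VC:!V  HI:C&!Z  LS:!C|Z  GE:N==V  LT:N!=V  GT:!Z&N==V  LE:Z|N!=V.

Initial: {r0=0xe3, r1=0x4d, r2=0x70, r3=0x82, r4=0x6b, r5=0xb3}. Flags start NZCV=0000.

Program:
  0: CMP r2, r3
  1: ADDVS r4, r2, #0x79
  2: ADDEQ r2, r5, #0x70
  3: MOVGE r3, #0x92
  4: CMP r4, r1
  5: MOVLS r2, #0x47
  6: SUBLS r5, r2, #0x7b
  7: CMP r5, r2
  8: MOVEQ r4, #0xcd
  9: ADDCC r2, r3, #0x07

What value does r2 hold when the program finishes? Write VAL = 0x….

[0] flags=1001 → (cmp)
[1] flags=1001 VS?T → r4=0xe9
[2] flags=1001 EQ?F → skip
[3] flags=1001 GE?T → r3=0x92
[4] flags=1010 → (cmp)
[5] flags=1010 LS?F → skip
[6] flags=1010 LS?F → skip
[7] flags=0011 → (cmp)
[8] flags=0011 EQ?F → skip
[9] flags=0011 CC?F → skip

VAL = 0x70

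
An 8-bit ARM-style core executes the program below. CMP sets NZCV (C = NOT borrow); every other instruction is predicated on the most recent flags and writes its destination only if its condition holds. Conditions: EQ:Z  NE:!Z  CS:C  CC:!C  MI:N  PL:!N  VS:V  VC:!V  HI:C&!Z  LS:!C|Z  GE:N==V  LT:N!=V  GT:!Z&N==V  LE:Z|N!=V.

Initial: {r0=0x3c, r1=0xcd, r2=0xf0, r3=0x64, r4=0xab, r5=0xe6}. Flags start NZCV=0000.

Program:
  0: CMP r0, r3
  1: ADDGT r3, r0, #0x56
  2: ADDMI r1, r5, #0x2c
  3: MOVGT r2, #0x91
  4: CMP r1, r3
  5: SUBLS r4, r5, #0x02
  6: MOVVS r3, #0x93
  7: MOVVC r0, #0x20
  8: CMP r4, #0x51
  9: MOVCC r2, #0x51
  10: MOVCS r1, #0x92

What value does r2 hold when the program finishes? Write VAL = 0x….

[0] flags=1000 → (cmp)
[1] flags=1000 GT?F → skip
[2] flags=1000 MI?T → r1=0x12
[3] flags=1000 GT?F → skip
[4] flags=1000 → (cmp)
[5] flags=1000 LS?T → r4=0xe4
[6] flags=1000 VS?F → skip
[7] flags=1000 VC?T → r0=0x20
[8] flags=1010 → (cmp)
[9] flags=1010 CC?F → skip
[10] flags=1010 CS?T → r1=0x92

VAL = 0xf0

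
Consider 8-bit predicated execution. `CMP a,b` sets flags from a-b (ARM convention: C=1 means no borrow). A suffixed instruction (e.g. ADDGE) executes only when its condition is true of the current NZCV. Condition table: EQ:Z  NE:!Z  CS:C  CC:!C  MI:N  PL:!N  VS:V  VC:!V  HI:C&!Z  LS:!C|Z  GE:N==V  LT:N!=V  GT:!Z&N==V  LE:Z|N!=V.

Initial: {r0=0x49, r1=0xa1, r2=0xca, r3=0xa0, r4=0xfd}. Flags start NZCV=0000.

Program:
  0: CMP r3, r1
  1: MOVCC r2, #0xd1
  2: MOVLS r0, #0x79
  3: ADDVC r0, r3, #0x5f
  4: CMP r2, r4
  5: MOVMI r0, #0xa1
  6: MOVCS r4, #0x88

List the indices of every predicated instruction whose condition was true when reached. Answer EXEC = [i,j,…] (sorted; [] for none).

EXEC = [1,2,3,5]

0: ✓ CMP  NZCV=1000
1: ✓ MOVCC  r2←0xd1
2: ✓ MOVLS  r0←0x79
3: ✓ ADDVC  r0←0xff
4: ✓ CMP  NZCV=1000
5: ✓ MOVMI  r0←0xa1
6: · MOVCS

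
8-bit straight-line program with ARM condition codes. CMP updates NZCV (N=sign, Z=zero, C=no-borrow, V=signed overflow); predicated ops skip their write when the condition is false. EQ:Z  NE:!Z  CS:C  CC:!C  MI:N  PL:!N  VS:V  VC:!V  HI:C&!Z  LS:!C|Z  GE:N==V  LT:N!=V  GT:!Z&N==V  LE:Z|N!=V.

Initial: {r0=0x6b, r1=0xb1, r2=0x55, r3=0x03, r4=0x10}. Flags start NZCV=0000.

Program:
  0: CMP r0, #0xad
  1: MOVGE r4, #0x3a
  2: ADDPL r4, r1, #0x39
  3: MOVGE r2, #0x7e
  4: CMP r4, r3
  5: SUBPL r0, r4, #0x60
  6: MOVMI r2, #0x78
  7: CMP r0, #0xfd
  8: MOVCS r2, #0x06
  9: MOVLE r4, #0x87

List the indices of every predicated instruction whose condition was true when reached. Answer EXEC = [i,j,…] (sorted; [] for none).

0: ✓ CMP  NZCV=1001
1: ✓ MOVGE  r4←0x3a
2: · ADDPL
3: ✓ MOVGE  r2←0x7e
4: ✓ CMP  NZCV=0010
5: ✓ SUBPL  r0←0xda
6: · MOVMI
7: ✓ CMP  NZCV=1000
8: · MOVCS
9: ✓ MOVLE  r4←0x87

EXEC = [1,3,5,9]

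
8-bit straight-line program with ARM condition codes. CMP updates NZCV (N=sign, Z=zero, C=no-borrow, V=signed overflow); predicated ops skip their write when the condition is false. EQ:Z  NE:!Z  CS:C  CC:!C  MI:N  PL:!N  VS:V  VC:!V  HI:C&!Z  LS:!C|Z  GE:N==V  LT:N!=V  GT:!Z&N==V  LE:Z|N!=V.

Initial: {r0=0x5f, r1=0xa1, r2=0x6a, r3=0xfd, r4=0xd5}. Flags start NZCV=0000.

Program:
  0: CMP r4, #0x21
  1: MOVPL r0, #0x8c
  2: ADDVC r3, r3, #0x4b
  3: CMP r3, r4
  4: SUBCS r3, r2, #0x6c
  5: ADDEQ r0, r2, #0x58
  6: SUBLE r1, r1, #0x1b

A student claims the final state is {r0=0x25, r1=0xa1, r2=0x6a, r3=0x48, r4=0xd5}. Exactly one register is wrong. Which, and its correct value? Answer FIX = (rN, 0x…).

FIX = (r0, 0x5f)

0: ✓ CMP  NZCV=1010
1: · MOVPL
2: ✓ ADDVC  r3←0x48
3: ✓ CMP  NZCV=0000
4: · SUBCS
5: · ADDEQ
6: · SUBLE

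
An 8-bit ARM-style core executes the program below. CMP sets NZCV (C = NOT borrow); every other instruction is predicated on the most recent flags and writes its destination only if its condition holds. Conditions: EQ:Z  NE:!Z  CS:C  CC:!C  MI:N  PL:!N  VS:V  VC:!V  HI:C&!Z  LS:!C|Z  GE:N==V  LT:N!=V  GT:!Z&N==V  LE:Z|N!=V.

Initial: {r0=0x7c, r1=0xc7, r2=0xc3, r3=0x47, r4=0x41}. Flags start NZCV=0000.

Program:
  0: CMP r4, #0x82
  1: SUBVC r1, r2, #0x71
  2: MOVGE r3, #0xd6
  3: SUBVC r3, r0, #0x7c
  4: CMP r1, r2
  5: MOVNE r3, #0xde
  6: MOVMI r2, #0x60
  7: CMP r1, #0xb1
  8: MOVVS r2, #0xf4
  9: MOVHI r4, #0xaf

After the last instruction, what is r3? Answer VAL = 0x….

VAL = 0xde

0: ✓ CMP  NZCV=1001
1: · SUBVC
2: ✓ MOVGE  r3←0xd6
3: · SUBVC
4: ✓ CMP  NZCV=0010
5: ✓ MOVNE  r3←0xde
6: · MOVMI
7: ✓ CMP  NZCV=0010
8: · MOVVS
9: ✓ MOVHI  r4←0xaf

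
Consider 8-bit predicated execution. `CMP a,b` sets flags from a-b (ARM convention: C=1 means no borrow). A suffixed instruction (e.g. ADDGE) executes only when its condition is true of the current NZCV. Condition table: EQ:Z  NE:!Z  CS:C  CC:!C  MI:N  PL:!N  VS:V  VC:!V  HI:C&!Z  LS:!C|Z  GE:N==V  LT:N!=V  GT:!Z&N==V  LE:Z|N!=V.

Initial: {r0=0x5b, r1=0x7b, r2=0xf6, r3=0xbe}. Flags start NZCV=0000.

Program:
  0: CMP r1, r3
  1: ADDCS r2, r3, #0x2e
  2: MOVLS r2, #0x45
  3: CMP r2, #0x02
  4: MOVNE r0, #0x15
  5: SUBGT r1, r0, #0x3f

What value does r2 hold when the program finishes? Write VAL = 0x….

0: ✓ CMP  NZCV=1001
1: · ADDCS
2: ✓ MOVLS  r2←0x45
3: ✓ CMP  NZCV=0010
4: ✓ MOVNE  r0←0x15
5: ✓ SUBGT  r1←0xd6

VAL = 0x45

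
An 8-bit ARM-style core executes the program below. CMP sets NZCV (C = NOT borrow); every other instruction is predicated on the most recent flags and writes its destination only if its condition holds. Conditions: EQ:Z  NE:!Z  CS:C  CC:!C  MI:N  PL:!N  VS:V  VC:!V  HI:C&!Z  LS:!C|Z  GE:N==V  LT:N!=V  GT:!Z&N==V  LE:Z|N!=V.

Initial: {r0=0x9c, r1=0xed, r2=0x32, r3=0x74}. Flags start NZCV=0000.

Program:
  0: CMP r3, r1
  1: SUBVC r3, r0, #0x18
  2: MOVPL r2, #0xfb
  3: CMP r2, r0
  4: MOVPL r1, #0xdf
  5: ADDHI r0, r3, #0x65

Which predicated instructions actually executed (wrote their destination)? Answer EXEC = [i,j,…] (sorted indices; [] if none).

0: ✓ CMP  NZCV=1001
1: · SUBVC
2: · MOVPL
3: ✓ CMP  NZCV=1001
4: · MOVPL
5: · ADDHI

EXEC = []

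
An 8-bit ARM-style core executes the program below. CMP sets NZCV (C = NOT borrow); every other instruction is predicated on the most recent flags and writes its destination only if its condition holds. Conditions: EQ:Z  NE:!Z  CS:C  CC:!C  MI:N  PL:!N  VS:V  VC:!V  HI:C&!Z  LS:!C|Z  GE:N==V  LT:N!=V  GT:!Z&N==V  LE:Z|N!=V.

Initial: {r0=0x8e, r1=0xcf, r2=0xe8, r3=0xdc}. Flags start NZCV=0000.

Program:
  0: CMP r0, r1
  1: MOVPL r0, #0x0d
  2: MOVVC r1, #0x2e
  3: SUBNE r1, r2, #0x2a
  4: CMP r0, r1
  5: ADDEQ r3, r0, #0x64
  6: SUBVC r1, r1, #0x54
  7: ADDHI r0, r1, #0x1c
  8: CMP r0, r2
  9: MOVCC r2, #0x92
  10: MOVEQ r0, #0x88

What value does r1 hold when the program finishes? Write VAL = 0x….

0: ✓ CMP  NZCV=1000
1: · MOVPL
2: ✓ MOVVC  r1←0x2e
3: ✓ SUBNE  r1←0xbe
4: ✓ CMP  NZCV=1000
5: · ADDEQ
6: ✓ SUBVC  r1←0x6a
7: · ADDHI
8: ✓ CMP  NZCV=1000
9: ✓ MOVCC  r2←0x92
10: · MOVEQ

VAL = 0x6a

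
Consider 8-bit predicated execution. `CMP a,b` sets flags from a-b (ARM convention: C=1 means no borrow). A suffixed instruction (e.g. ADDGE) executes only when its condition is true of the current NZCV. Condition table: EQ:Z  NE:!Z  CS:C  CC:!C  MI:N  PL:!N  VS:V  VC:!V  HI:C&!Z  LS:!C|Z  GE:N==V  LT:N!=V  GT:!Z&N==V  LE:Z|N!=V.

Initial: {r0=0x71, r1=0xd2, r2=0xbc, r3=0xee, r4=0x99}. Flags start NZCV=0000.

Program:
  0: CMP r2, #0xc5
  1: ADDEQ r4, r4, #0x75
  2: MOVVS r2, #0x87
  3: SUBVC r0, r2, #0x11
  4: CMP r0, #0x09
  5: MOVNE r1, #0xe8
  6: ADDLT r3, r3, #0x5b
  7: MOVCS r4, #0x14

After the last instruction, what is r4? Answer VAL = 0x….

0: ✓ CMP  NZCV=1000
1: · ADDEQ
2: · MOVVS
3: ✓ SUBVC  r0←0xab
4: ✓ CMP  NZCV=1010
5: ✓ MOVNE  r1←0xe8
6: ✓ ADDLT  r3←0x49
7: ✓ MOVCS  r4←0x14

VAL = 0x14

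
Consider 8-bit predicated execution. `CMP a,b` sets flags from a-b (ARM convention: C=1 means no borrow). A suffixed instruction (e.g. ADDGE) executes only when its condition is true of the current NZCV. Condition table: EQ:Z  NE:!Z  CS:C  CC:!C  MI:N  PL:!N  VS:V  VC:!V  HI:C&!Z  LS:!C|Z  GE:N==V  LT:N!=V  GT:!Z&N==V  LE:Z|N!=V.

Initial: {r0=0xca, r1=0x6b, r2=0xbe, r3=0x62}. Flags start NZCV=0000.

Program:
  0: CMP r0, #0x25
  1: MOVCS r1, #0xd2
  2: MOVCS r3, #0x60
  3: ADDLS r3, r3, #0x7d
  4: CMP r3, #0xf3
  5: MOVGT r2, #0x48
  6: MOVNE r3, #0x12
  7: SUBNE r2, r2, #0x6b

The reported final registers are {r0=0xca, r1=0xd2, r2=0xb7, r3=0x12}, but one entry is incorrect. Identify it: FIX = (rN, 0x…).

FIX = (r2, 0xdd)

[0] flags=1010 → (cmp)
[1] flags=1010 CS?T → r1=0xd2
[2] flags=1010 CS?T → r3=0x60
[3] flags=1010 LS?F → skip
[4] flags=0000 → (cmp)
[5] flags=0000 GT?T → r2=0x48
[6] flags=0000 NE?T → r3=0x12
[7] flags=0000 NE?T → r2=0xdd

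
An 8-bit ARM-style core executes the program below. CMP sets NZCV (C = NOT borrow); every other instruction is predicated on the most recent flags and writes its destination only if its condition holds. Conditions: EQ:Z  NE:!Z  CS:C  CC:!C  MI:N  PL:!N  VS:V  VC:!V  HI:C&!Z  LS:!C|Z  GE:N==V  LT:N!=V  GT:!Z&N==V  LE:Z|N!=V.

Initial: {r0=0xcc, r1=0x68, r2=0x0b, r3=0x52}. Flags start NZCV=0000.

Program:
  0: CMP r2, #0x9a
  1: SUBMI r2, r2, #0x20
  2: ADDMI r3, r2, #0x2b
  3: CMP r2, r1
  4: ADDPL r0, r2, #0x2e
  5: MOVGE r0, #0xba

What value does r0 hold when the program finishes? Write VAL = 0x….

VAL = 0xcc

0: ✓ CMP  NZCV=0000
1: · SUBMI
2: · ADDMI
3: ✓ CMP  NZCV=1000
4: · ADDPL
5: · MOVGE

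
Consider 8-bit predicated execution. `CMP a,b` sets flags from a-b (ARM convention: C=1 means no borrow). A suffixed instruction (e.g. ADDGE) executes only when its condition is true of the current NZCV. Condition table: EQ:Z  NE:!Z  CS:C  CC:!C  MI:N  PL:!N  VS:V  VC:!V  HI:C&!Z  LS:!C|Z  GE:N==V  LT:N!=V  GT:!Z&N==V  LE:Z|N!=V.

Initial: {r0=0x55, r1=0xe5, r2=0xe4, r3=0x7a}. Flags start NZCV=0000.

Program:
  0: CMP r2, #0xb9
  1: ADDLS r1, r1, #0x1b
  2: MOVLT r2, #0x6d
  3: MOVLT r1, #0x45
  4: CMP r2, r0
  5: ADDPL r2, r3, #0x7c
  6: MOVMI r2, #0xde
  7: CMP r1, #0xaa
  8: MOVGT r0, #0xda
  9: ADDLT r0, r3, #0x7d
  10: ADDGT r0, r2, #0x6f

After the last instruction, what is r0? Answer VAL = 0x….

0: ✓ CMP  NZCV=0010
1: · ADDLS
2: · MOVLT
3: · MOVLT
4: ✓ CMP  NZCV=1010
5: · ADDPL
6: ✓ MOVMI  r2←0xde
7: ✓ CMP  NZCV=0010
8: ✓ MOVGT  r0←0xda
9: · ADDLT
10: ✓ ADDGT  r0←0x4d

VAL = 0x4d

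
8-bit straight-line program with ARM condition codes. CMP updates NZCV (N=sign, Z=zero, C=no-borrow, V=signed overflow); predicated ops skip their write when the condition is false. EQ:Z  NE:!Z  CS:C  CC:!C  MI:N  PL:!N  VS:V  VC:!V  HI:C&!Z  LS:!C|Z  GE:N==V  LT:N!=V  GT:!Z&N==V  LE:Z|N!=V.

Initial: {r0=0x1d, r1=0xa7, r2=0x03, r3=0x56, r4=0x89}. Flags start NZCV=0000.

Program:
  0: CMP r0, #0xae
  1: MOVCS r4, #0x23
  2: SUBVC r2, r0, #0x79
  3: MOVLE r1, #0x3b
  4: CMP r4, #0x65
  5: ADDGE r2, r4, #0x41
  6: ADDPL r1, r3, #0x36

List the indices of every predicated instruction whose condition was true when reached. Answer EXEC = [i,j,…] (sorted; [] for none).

0: ✓ CMP  NZCV=0000
1: · MOVCS
2: ✓ SUBVC  r2←0xa4
3: · MOVLE
4: ✓ CMP  NZCV=0011
5: · ADDGE
6: ✓ ADDPL  r1←0x8c

EXEC = [2,6]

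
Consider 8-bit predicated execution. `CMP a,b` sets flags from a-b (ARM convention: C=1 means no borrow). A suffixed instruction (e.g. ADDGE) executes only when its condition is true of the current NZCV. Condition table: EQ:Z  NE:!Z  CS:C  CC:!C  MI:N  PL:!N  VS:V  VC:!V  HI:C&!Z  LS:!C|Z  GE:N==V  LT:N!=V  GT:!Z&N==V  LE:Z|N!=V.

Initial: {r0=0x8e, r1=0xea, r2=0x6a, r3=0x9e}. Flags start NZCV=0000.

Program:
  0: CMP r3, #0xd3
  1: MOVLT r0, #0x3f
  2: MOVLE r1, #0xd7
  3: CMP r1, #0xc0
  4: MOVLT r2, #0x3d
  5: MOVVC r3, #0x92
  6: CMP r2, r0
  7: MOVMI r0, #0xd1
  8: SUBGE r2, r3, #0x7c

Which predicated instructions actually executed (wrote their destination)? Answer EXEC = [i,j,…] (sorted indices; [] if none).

EXEC = [1,2,5,8]

[0] flags=1000 → (cmp)
[1] flags=1000 LT?T → r0=0x3f
[2] flags=1000 LE?T → r1=0xd7
[3] flags=0010 → (cmp)
[4] flags=0010 LT?F → skip
[5] flags=0010 VC?T → r3=0x92
[6] flags=0010 → (cmp)
[7] flags=0010 MI?F → skip
[8] flags=0010 GE?T → r2=0x16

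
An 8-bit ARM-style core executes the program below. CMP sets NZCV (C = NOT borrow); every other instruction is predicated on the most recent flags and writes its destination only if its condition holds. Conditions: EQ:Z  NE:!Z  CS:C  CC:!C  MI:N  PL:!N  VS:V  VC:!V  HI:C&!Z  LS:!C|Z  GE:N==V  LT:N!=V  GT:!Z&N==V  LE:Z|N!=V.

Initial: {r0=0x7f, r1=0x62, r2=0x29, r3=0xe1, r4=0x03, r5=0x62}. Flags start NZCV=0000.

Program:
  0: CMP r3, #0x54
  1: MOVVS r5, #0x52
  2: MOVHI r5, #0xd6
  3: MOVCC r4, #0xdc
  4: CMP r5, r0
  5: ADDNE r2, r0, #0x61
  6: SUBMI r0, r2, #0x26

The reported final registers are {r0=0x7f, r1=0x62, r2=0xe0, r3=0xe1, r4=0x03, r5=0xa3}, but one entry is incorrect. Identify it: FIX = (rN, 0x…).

FIX = (r5, 0xd6)

0: ✓ CMP  NZCV=1010
1: · MOVVS
2: ✓ MOVHI  r5←0xd6
3: · MOVCC
4: ✓ CMP  NZCV=0011
5: ✓ ADDNE  r2←0xe0
6: · SUBMI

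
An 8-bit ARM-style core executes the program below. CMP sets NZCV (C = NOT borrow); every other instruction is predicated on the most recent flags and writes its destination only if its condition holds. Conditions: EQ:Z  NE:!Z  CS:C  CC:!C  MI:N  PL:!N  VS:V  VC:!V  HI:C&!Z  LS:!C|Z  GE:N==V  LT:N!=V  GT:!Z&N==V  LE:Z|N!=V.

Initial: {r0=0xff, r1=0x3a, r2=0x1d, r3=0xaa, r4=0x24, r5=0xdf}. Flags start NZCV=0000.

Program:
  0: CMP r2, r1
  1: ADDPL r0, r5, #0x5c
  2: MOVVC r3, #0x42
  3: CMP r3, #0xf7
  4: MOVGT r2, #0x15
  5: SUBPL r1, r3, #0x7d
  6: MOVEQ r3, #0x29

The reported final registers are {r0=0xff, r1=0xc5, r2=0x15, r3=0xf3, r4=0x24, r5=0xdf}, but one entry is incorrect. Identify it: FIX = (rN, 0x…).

FIX = (r3, 0x42)

0: ✓ CMP  NZCV=1000
1: · ADDPL
2: ✓ MOVVC  r3←0x42
3: ✓ CMP  NZCV=0000
4: ✓ MOVGT  r2←0x15
5: ✓ SUBPL  r1←0xc5
6: · MOVEQ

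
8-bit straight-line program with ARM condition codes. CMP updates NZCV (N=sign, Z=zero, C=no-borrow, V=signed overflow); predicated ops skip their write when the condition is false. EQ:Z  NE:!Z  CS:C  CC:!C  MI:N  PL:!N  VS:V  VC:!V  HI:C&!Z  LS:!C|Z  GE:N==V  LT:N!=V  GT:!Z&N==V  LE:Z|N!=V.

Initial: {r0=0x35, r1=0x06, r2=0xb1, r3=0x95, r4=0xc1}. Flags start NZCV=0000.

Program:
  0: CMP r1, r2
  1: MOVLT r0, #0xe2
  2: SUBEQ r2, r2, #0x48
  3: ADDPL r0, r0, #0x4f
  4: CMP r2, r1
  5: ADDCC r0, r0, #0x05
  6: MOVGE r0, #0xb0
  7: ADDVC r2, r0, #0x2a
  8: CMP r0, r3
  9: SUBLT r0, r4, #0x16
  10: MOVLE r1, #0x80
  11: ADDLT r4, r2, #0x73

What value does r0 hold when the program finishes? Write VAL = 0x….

[0] flags=0000 → (cmp)
[1] flags=0000 LT?F → skip
[2] flags=0000 EQ?F → skip
[3] flags=0000 PL?T → r0=0x84
[4] flags=1010 → (cmp)
[5] flags=1010 CC?F → skip
[6] flags=1010 GE?F → skip
[7] flags=1010 VC?T → r2=0xae
[8] flags=1000 → (cmp)
[9] flags=1000 LT?T → r0=0xab
[10] flags=1000 LE?T → r1=0x80
[11] flags=1000 LT?T → r4=0x21

VAL = 0xab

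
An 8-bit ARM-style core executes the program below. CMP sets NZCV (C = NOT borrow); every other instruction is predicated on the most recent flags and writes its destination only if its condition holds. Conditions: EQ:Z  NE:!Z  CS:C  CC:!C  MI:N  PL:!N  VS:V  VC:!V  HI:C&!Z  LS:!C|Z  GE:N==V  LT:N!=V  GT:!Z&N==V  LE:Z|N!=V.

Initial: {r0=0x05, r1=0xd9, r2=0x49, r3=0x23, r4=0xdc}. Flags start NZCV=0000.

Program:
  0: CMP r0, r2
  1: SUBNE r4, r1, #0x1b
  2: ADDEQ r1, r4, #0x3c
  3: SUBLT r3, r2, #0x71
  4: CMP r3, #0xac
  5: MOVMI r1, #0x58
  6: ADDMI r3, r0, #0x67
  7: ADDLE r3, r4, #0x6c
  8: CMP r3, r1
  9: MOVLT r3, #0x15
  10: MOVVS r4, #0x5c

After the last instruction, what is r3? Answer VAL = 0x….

VAL = 0x15

0: ✓ CMP  NZCV=1000
1: ✓ SUBNE  r4←0xbe
2: · ADDEQ
3: ✓ SUBLT  r3←0xd8
4: ✓ CMP  NZCV=0010
5: · MOVMI
6: · ADDMI
7: · ADDLE
8: ✓ CMP  NZCV=1000
9: ✓ MOVLT  r3←0x15
10: · MOVVS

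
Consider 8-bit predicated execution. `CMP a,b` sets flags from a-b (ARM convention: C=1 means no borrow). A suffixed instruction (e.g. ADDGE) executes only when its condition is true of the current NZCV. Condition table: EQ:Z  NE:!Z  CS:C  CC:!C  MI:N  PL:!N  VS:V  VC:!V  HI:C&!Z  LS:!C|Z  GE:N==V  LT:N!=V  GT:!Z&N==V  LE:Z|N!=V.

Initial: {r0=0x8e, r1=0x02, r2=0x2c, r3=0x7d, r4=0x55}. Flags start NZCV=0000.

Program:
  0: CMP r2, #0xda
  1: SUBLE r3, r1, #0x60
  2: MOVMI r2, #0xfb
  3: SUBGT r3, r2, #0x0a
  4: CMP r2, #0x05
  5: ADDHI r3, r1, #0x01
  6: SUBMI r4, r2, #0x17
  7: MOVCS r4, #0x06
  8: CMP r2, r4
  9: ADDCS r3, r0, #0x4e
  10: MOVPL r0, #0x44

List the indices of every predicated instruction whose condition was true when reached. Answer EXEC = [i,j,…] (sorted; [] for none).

0: ✓ CMP  NZCV=0000
1: · SUBLE
2: · MOVMI
3: ✓ SUBGT  r3←0x22
4: ✓ CMP  NZCV=0010
5: ✓ ADDHI  r3←0x03
6: · SUBMI
7: ✓ MOVCS  r4←0x06
8: ✓ CMP  NZCV=0010
9: ✓ ADDCS  r3←0xdc
10: ✓ MOVPL  r0←0x44

EXEC = [3,5,7,9,10]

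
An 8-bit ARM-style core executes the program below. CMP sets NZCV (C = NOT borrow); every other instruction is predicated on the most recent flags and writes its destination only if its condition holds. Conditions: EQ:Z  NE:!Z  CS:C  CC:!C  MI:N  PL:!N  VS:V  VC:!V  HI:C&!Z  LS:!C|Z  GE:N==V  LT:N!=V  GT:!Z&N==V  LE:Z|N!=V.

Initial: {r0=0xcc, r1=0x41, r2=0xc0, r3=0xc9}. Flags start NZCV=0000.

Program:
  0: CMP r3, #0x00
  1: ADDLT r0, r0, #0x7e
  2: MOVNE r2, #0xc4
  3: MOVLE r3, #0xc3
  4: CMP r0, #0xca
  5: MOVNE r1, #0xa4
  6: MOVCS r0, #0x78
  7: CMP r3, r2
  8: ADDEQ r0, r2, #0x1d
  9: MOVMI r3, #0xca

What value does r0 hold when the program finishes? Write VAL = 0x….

[0] flags=1010 → (cmp)
[1] flags=1010 LT?T → r0=0x4a
[2] flags=1010 NE?T → r2=0xc4
[3] flags=1010 LE?T → r3=0xc3
[4] flags=1001 → (cmp)
[5] flags=1001 NE?T → r1=0xa4
[6] flags=1001 CS?F → skip
[7] flags=1000 → (cmp)
[8] flags=1000 EQ?F → skip
[9] flags=1000 MI?T → r3=0xca

VAL = 0x4a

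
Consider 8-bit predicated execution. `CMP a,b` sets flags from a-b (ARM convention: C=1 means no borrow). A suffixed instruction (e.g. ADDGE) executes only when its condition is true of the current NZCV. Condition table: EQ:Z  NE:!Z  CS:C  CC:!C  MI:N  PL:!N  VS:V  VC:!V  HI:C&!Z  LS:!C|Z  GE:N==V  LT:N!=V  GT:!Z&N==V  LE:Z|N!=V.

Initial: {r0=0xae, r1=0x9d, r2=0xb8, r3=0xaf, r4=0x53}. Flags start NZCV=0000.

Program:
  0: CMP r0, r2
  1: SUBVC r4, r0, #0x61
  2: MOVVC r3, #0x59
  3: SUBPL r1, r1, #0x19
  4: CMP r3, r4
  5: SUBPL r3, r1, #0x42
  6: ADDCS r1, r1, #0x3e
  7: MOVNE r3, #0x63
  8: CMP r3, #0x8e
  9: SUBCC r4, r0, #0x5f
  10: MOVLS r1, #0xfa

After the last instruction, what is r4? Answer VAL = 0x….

VAL = 0x4f

[0] flags=1000 → (cmp)
[1] flags=1000 VC?T → r4=0x4d
[2] flags=1000 VC?T → r3=0x59
[3] flags=1000 PL?F → skip
[4] flags=0010 → (cmp)
[5] flags=0010 PL?T → r3=0x5b
[6] flags=0010 CS?T → r1=0xdb
[7] flags=0010 NE?T → r3=0x63
[8] flags=1001 → (cmp)
[9] flags=1001 CC?T → r4=0x4f
[10] flags=1001 LS?T → r1=0xfa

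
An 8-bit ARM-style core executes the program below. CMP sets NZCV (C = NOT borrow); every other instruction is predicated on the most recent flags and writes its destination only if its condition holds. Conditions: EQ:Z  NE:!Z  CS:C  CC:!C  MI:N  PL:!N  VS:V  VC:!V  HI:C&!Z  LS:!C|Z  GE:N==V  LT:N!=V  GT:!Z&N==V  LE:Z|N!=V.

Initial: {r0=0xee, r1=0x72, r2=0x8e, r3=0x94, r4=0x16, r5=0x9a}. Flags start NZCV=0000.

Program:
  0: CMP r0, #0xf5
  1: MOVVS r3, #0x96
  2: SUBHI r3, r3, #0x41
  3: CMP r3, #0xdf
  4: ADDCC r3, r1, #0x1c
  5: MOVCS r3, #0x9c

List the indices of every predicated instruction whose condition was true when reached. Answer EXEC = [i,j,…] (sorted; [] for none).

[0] flags=1000 → (cmp)
[1] flags=1000 VS?F → skip
[2] flags=1000 HI?F → skip
[3] flags=1000 → (cmp)
[4] flags=1000 CC?T → r3=0x8e
[5] flags=1000 CS?F → skip

EXEC = [4]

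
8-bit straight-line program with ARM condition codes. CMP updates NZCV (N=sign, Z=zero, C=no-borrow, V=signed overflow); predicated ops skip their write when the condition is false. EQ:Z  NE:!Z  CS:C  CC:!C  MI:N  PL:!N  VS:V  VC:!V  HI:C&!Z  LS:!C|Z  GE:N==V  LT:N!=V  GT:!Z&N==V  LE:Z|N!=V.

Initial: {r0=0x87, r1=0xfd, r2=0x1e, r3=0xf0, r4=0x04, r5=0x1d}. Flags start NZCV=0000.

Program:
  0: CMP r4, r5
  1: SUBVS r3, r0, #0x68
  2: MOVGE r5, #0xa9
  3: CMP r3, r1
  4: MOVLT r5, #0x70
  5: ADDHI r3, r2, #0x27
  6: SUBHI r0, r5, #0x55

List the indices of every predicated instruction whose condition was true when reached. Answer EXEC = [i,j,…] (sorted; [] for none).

EXEC = [4]

[0] flags=1000 → (cmp)
[1] flags=1000 VS?F → skip
[2] flags=1000 GE?F → skip
[3] flags=1000 → (cmp)
[4] flags=1000 LT?T → r5=0x70
[5] flags=1000 HI?F → skip
[6] flags=1000 HI?F → skip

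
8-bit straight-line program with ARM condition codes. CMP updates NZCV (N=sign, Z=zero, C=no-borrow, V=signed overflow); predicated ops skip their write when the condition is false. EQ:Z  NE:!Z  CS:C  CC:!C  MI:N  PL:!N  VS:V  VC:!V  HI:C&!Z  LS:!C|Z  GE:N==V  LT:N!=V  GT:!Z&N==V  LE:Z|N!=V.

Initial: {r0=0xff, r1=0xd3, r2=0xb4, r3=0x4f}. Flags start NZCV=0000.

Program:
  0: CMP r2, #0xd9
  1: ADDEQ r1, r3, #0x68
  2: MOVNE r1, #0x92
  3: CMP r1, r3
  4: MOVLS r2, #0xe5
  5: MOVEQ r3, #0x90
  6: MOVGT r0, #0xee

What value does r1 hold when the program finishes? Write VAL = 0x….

VAL = 0x92

0: ✓ CMP  NZCV=1000
1: · ADDEQ
2: ✓ MOVNE  r1←0x92
3: ✓ CMP  NZCV=0011
4: · MOVLS
5: · MOVEQ
6: · MOVGT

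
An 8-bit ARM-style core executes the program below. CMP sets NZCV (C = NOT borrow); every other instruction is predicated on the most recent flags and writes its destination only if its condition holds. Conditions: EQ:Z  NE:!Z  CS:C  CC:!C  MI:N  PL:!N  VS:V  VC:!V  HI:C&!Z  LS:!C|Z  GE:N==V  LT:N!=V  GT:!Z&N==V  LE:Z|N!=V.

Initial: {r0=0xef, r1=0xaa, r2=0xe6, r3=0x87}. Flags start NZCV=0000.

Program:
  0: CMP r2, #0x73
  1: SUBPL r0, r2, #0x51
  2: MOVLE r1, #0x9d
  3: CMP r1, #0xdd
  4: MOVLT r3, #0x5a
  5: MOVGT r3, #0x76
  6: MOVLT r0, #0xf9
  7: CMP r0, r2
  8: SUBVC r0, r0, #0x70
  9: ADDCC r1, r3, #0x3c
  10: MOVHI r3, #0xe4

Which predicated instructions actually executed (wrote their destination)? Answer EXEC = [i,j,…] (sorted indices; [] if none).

EXEC = [1,2,4,6,8,10]

0: ✓ CMP  NZCV=0011
1: ✓ SUBPL  r0←0x95
2: ✓ MOVLE  r1←0x9d
3: ✓ CMP  NZCV=1000
4: ✓ MOVLT  r3←0x5a
5: · MOVGT
6: ✓ MOVLT  r0←0xf9
7: ✓ CMP  NZCV=0010
8: ✓ SUBVC  r0←0x89
9: · ADDCC
10: ✓ MOVHI  r3←0xe4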